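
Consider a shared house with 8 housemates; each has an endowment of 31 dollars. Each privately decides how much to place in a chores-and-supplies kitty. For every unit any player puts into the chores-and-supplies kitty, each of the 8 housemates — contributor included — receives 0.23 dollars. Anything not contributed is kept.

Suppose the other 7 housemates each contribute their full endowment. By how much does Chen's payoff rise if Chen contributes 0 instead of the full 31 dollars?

23.87 dollars

Switching from a contribution of 31 to 0 lets Chen keep an extra 31 dollars, but lowers the chores-and-supplies kitty by 31, which costs Chen their own share of that drop: 0.23 × 31 = 7.13.
Net gain = 31 − 7.13 = 23.87. The private return per contributed unit (0.23) is below 1, so free-riding is indeed the best response regardless of what the others do.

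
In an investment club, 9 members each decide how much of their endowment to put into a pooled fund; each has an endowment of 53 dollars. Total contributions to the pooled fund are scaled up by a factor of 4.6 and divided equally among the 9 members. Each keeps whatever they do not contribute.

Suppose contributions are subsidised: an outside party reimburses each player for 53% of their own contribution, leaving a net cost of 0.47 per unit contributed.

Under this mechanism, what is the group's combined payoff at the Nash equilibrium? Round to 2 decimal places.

2447.01 dollars

The effective private return per unit is now (4.6/9) / 0.47 = 1.0875 > 1, so every player's dominant strategy flips to full contribution.
So the Nash equilibrium is full contribution by all 9; the group earns 9 × (53 × 0.53 + 4.6 × 53) = 2447.01.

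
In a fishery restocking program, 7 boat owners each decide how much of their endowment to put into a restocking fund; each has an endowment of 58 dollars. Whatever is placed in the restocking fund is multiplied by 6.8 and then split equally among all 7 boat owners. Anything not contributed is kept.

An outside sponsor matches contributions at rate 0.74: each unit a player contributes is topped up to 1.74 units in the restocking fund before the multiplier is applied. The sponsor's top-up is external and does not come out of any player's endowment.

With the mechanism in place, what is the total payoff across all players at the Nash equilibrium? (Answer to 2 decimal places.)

4803.79 dollars

Under the mechanism each unit contributed yields 6.8 × 1.74 / 7 = 1.6903 back to its contributor per unit of net cost, which exceeds 1, making full contribution the dominant choice for everyone.
At the Nash equilibrium everyone contributes 58. Group total payoff = 6.8 × 1.74 × 406 = 4803.79.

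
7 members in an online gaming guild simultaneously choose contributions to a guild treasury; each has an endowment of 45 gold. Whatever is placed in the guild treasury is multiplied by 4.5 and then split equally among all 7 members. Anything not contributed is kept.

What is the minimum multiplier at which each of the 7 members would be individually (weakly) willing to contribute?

A contributed unit returns (multiplier)/7 to its contributor.
This reaches 1 exactly when the multiplier is 7.

7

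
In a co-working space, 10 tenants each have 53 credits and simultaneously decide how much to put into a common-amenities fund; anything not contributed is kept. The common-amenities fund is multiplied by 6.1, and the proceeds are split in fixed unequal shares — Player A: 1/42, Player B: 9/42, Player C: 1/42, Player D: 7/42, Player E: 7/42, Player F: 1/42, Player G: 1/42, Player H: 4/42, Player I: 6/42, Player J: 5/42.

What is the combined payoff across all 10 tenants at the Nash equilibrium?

1340.90 credits

A player with share s gets back 6.1·s per unit contributed, so full contribution is dominant for anyone with s > 1/6.1 = 0.1639 and zero contribution is dominant for anyone below.
Player B, Player D and Player E clear that bar, contributing 53 each; the remaining 7 contribute 0. Total contributed: 159.
The common-amenities fund pays out 6.1 × 159 = 969.90 in total (split across the unequal shares, but the aggregate is all that matters for the group sum).
The 7 free-riders keep 53 each, adding 371. Group total = 371 + 969.90 = 1340.90.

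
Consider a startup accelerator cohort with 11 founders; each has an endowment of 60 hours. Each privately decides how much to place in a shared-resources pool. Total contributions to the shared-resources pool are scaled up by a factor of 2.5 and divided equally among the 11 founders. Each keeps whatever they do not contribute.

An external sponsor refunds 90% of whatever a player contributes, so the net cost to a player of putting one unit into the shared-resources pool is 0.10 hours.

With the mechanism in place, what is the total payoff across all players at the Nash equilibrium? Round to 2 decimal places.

Under the mechanism each unit contributed yields (2.5/11) / 0.10 = 2.2727 back to its contributor per unit of net cost, which exceeds 1, making full contribution the dominant choice for everyone.
At the Nash equilibrium everyone contributes 60. Group total payoff = 11 × (60 × 0.90 + 2.5 × 60) = 2244.00.

2244.00 hours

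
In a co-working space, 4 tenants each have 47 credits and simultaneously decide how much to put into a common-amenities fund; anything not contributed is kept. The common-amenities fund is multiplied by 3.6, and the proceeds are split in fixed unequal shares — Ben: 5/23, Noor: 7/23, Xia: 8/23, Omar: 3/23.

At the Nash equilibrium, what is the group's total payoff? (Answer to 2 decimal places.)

432.40 credits

Each unit j contributes comes back to j as 3.6 × (j's share), so j prefers to contribute only if that share exceeds 1/3.6 = 0.2778; otherwise keeping the unit dominates.
Noor and Xia clear that bar, contributing 47 each; the remaining 2 contribute 0. Total contributed: 94.
The common-amenities fund pays out 3.6 × 94 = 338.40 in total (split across the unequal shares, but the aggregate is all that matters for the group sum).
The 2 free-riders keep 47 each, adding 94. Group total = 94 + 338.40 = 432.40.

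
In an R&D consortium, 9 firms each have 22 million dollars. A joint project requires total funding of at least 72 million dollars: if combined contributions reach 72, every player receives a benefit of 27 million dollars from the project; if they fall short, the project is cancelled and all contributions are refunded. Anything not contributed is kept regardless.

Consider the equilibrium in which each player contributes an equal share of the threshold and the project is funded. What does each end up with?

Equal share of the threshold: 72/9 = 8.
At this profile no one gains by cutting their contribution: any cut drops the total below 72, the project is cancelled, contributions are refunded, and the deviator ends with 22, which is less than 22 − 8 + 27 = 41. Contributing more than 8 just wastes the excess. So contributing exactly 8 is a best response.
Each player's payoff: 22 − 8 + 27 = 41.

41 million dollars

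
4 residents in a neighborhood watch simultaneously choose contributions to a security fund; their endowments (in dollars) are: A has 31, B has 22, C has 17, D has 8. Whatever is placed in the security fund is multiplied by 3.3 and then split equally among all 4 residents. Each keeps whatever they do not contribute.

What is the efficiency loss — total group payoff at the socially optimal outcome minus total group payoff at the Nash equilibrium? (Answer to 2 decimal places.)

The private return per contributed unit is 3.3/4 = 0.8250 < 1 for every player regardless of endowment, so the Nash equilibrium is zero contribution and the group total is Σ E_j = 31 + 22 + 17 + 8 = 78.
Each contributed unit returns 3.300 to the group, so the social optimum is full contribution by everyone: group total = 3.300 × 78 = 257.40.
Efficiency loss = (3.300 − 1) × 78 = 179.40.

179.40 dollars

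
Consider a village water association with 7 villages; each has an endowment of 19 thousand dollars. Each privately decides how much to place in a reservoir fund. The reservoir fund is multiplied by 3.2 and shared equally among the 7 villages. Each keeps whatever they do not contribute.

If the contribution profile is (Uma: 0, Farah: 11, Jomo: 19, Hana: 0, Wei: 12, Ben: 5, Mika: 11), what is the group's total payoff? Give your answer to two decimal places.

260.60 thousand dollars

Total contributed: 0 + 11 + 19 + 0 + 12 + 5 + 11 = 58; total kept: 7 × 19 − 58 = 75.
The reservoir fund pays out 3.2 × 58 = 185.60 in aggregate.
Group total = 75 + 185.60 = 260.60.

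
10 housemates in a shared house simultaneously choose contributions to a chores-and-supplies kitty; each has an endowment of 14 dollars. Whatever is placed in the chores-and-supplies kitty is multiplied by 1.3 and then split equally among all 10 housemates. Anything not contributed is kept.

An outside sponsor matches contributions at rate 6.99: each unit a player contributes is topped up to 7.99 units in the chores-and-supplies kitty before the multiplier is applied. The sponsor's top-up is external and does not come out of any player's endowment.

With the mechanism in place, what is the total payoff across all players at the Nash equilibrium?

With the mechanism, a contributed unit returns 1.3 × 7.99 / 10 = 1.0387 per unit of net cost to the contributor — now above 1 — so contributing fully is weakly dominant for every player.
At the Nash equilibrium everyone contributes 14. Group total payoff = 1.3 × 7.99 × 140 = 1454.18.

1454.18 dollars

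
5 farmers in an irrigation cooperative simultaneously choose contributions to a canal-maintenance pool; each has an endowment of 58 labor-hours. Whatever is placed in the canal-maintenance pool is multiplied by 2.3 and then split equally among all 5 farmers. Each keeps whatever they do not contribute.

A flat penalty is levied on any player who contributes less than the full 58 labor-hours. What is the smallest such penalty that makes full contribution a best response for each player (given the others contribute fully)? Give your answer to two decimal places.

Given the others contribute fully, the best deviation is to contribute 0 (any partial contribution still incurs the fine and gives up units whose private return 0.4600 is below 1).
Deviating from 58 to 0 saves 58 labor-hours but forfeits the deviator's share of the drop in the canal-maintenance pool: 2.3/5 × 58 = 26.68.
So the deviation gain is 58 − 26.68 = 31.32, and the fine must be at least 31.32 labor-hours to wipe it out.

31.32 labor-hours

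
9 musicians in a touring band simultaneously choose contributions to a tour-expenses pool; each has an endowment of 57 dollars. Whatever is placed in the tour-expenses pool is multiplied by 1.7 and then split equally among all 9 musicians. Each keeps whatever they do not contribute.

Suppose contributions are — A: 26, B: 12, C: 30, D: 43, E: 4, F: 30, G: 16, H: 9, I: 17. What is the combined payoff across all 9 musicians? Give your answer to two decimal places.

643.90 dollars

Total contributed: 26 + 12 + 30 + 43 + 4 + 30 + 16 + 9 + 17 = 187; total kept: 9 × 57 − 187 = 326.
The tour-expenses pool pays out 1.7 × 187 = 317.90 in aggregate.
Group total = 326 + 317.90 = 643.90.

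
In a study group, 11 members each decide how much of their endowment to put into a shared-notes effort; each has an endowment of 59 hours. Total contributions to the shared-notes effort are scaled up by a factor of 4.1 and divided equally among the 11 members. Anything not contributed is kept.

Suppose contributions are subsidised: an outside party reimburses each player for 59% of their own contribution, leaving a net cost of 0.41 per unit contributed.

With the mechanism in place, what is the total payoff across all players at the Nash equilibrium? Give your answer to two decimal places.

649.00 hours

With the mechanism, a contributed unit returns (4.1/11) / 0.41 = 0.9091 per unit of net cost — still below 1 — so contributing 0 remains dominant for every player.
At the Nash equilibrium no one contributes; group total payoff = 11 × 59 = 649.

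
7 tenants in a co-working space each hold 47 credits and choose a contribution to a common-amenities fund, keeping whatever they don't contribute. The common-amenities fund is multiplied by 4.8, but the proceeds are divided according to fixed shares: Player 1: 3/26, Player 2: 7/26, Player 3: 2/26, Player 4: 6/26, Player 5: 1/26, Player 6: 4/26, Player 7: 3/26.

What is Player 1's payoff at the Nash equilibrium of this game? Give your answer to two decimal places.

99.06 credits

A player with share s gets back 4.8·s per unit contributed, so full contribution is dominant for anyone with s > 1/4.8 = 0.2083 and zero contribution is dominant for anyone below.
The shares above 0.2083 belong to Player 2 and Player 4, contributing 47 each; the remaining 5 contribute 0. Total contributed: 94.
Player 1 keeps 47 and receives 4.8 × 94 × 3/26 = 52.06 from the common-amenities fund, for a payoff of 99.06.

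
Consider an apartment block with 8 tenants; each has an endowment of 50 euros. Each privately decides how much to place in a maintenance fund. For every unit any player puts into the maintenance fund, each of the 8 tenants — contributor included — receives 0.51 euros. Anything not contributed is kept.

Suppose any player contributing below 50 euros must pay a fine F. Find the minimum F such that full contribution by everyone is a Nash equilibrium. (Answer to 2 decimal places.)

24.50 euros

Given the others contribute fully, the best deviation is to contribute 0 (any partial contribution still incurs the fine and gives up units whose private return 0.51 is below 1).
Deviating from 50 to 0 saves 50 euros but forfeits the deviator's share of the drop in the maintenance fund: 0.51 × 50 = 25.50.
So the deviation gain is 50 − 25.50 = 24.50, and the fine must be at least 24.50 euros to wipe it out.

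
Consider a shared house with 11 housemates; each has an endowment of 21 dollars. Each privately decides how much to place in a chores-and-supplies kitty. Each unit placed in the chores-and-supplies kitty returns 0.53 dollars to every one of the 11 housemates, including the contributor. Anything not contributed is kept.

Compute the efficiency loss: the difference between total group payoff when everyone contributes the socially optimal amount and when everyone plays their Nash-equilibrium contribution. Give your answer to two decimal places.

The private return per contributed unit is 0.53 < 1, so contributing 0 is dominant for every player. At the Nash equilibrium everyone keeps their 21, and the group total is 11 × 21 = 231.
Each contributed unit returns 5.830 to the group as a whole (0.53 to each of 11 players), which exceeds 1, so the social optimum is full contribution: group total = 5.830 × 231 = 1346.73.
Efficiency loss = 1346.73 − 231 = 1115.73.

1115.73 dollars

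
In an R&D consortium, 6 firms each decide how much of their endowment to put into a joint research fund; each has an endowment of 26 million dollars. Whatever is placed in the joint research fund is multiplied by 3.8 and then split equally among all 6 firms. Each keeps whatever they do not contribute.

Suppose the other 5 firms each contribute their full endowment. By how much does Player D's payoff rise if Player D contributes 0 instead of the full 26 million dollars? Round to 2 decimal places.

9.53 million dollars

Switching from a contribution of 26 to 0 lets Player D keep an extra 26 million dollars, but lowers the joint research fund by 26, which costs Player D their own share of that drop: 3.8/6 × 26 = 16.47.
Net gain = 26 − 16.47 = 9.53. The private return per contributed unit (0.6333) is below 1, so free-riding is indeed the best response regardless of what the others do.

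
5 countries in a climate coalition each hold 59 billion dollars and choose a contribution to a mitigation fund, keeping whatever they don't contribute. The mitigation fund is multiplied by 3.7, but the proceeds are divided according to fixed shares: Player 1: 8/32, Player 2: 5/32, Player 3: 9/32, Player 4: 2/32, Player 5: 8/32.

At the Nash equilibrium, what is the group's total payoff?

A player with share s gets back 3.7·s per unit contributed, so full contribution is dominant for anyone with s > 1/3.7 = 0.2703 and zero contribution is dominant for anyone below.
Only Player 3 (9/32) clears that bar, contributing 59; the remaining 4 contribute 0. Total contributed: 59.
The mitigation fund pays out 3.7 × 59 = 218.30 in total (split across the unequal shares, but the aggregate is all that matters for the group sum).
The 4 free-riders keep 59 each, adding 236. Group total = 236 + 218.30 = 454.30.

454.30 billion dollars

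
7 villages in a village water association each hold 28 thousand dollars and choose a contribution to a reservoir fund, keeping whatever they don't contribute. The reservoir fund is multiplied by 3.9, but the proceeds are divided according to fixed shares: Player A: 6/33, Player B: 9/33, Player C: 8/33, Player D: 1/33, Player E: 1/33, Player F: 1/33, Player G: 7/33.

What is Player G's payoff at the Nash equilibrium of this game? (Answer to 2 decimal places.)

For player j, contributing a unit is worthwhile iff 3.9 × (j's share) ≥ 1, i.e. iff j's share is at least 0.2564.
The only share above 0.2564 is Player B's 9/33, contributing 28; the remaining 6 contribute 0. Total contributed: 28.
Player G keeps 28 and receives 3.9 × 28 × 7/33 = 23.16 from the reservoir fund, for a payoff of 51.16.

51.16 thousand dollars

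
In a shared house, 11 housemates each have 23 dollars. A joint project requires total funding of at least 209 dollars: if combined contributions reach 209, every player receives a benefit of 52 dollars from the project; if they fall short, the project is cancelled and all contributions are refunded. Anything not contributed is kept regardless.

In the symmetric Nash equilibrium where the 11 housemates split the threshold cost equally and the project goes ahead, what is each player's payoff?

56 dollars

Equal share of the threshold: 209/11 = 19.
At this profile no one gains by cutting their contribution: any cut drops the total below 209, the project is cancelled, contributions are refunded, and the deviator ends with 23, which is less than 23 − 19 + 52 = 56. Contributing more than 19 just wastes the excess. So contributing exactly 19 is a best response.
Each player's payoff: 23 − 19 + 52 = 56.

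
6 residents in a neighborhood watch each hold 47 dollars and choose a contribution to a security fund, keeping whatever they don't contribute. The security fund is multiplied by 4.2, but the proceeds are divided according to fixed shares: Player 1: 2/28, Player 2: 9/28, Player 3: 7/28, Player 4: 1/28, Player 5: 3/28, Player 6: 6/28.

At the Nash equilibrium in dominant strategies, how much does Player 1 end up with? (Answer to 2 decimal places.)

75.20 dollars

A player with share s gets back 4.2·s per unit contributed, so full contribution is dominant for anyone with s > 1/4.2 = 0.2381 and zero contribution is dominant for anyone below.
Player 2 and Player 3 are above the threshold, contributing 47 each; the remaining 4 contribute 0. Total contributed: 94.
Player 1 keeps 47 and receives 4.2 × 94 × 2/28 = 28.20 from the security fund, for a payoff of 75.20.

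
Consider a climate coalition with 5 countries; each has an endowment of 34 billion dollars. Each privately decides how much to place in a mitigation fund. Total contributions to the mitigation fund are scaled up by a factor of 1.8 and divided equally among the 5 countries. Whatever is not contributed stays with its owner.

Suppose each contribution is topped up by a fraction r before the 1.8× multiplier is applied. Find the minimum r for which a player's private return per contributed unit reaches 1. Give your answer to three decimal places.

With matching at rate r, one contributed unit becomes (1 + r) in the mitigation fund and returns 1.8 × (1 + r) / 5 to the contributor.
Setting this equal to 1: 1 + r = 5/1.8 = 2.7778.
So the minimum matching rate is r = 2.7778 − 1 = 1.778.

1.778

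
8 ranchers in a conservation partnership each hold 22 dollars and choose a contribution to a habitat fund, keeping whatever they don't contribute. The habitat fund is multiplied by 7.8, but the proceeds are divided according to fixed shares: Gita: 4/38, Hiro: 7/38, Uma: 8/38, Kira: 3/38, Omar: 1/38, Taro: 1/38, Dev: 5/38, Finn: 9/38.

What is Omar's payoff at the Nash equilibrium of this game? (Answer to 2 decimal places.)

Player j's private return per contributed unit is 7.8 × (j's share). Contributing is weakly dominant for j when that share is at least 1/7.8 = 0.1282, and contributing 0 is dominant otherwise.
Hiro, Uma, Dev and Finn clear that bar, contributing 22 each; the remaining 4 contribute 0. Total contributed: 88.
Omar keeps 22 and receives 7.8 × 88 × 1/38 = 18.06 from the habitat fund, for a payoff of 40.06.

40.06 dollars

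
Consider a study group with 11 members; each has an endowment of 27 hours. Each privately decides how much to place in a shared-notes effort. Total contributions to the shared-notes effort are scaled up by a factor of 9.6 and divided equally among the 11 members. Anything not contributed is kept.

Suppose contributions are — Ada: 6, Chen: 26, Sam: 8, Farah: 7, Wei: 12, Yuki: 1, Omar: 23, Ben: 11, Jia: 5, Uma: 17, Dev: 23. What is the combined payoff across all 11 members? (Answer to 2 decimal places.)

1492.40 hours

Total contributed: 6 + 26 + 8 + 7 + 12 + 1 + 23 + 11 + 5 + 17 + 23 = 139; total kept: 11 × 27 − 139 = 158.
The shared-notes effort pays out 9.6 × 139 = 1334.40 in aggregate.
Group total = 158 + 1334.40 = 1492.40.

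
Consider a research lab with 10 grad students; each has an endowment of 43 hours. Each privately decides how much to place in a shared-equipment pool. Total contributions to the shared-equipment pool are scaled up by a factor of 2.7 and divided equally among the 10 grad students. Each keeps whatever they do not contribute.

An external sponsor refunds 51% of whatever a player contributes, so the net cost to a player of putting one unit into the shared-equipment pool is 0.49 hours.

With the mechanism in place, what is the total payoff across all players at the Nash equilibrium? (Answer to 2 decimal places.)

430.00 hours

Even with the mechanism, each unit contributed returns only (2.7/10) / 0.49 = 0.5510 per unit of net cost, so contributing nothing is still dominant.
Everyone keeps their endowment and the group total is 10 × 43 = 430.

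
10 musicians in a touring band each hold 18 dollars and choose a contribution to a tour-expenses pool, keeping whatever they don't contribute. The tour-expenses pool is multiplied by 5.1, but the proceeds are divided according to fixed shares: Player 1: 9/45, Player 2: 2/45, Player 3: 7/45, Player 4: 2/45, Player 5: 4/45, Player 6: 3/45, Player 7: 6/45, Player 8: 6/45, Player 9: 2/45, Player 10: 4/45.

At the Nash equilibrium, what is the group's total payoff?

253.80 dollars

Each unit j contributes comes back to j as 5.1 × (j's share), so j prefers to contribute only if that share exceeds 1/5.1 = 0.1961; otherwise keeping the unit dominates.
The only share above 0.1961 is Player 1's 9/45, contributing 18; the remaining 9 contribute 0. Total contributed: 18.
The tour-expenses pool pays out 5.1 × 18 = 91.80 in total (split across the unequal shares, but the aggregate is all that matters for the group sum).
The 9 free-riders keep 18 each, adding 162. Group total = 162 + 91.80 = 253.80.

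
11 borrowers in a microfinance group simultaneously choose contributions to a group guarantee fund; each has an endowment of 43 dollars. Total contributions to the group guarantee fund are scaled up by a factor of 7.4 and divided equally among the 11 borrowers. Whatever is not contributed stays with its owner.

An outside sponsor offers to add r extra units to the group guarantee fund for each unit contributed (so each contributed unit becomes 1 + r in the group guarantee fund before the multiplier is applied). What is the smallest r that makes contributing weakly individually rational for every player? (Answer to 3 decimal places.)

0.486

With matching at rate r, one contributed unit becomes (1 + r) in the group guarantee fund and returns 7.4 × (1 + r) / 11 to the contributor.
Setting this equal to 1: 1 + r = 11/7.4 = 1.4865.
So the minimum matching rate is r = 1.4865 − 1 = 0.486.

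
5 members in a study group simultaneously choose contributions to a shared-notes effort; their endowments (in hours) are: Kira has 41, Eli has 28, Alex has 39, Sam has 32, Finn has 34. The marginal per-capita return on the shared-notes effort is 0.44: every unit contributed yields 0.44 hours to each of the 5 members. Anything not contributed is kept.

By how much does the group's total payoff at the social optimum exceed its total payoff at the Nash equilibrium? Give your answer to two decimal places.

208.80 hours

The private return per contributed unit is 0.44 < 1 for everyone, so the Nash equilibrium is zero contribution and the group total is Σ E_j = 41 + 28 + 39 + 32 + 34 = 174.
Each contributed unit returns 2.200 to the group, so the social optimum is full contribution by everyone: group total = 2.200 × 174 = 382.80.
Efficiency loss = (2.200 − 1) × 174 = 208.80.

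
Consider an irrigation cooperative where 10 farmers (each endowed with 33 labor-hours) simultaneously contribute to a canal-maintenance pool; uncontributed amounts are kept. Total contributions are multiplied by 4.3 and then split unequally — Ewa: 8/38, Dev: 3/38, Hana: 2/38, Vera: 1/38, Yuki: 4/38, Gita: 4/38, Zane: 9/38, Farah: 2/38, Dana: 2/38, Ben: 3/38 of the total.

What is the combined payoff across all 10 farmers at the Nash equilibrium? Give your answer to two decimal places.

438.90 labor-hours

Each unit j contributes comes back to j as 4.3 × (j's share), so j prefers to contribute only if that share exceeds 1/4.3 = 0.2326; otherwise keeping the unit dominates.
Only Zane (9/38) clears that bar, contributing 33; the remaining 9 contribute 0. Total contributed: 33.
The canal-maintenance pool pays out 4.3 × 33 = 141.90 in total (split across the unequal shares, but the aggregate is all that matters for the group sum).
The 9 free-riders keep 33 each, adding 297. Group total = 297 + 141.90 = 438.90.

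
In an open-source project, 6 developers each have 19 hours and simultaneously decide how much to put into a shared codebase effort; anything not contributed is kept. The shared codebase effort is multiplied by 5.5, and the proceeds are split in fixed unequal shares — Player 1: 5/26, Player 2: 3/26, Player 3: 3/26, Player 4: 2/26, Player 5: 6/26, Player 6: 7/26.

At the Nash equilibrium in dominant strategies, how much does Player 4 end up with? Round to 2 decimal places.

43.12 hours

Each unit j contributes comes back to j as 5.5 × (j's share), so j prefers to contribute only if that share exceeds 1/5.5 = 0.1818; otherwise keeping the unit dominates.
Player 1, Player 5 and Player 6 clear that bar, contributing 19 each; the remaining 3 contribute 0. Total contributed: 57.
Player 4 keeps 19 and receives 5.5 × 57 × 2/26 = 24.12 from the shared codebase effort, for a payoff of 43.12.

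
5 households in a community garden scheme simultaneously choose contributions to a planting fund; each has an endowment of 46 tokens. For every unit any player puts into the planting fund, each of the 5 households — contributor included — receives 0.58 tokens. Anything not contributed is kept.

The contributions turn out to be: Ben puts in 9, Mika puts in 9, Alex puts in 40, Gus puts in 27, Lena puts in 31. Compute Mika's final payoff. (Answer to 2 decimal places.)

104.28 tokens

Total contributed: 9 + 9 + 40 + 27 + 31 = 116.
Each receives 0.58 × 116 = 67.28 from the planting fund.
Mika keeps 46 − 9 = 37, so Mika's payoff is 37 + 67.28 = 104.28.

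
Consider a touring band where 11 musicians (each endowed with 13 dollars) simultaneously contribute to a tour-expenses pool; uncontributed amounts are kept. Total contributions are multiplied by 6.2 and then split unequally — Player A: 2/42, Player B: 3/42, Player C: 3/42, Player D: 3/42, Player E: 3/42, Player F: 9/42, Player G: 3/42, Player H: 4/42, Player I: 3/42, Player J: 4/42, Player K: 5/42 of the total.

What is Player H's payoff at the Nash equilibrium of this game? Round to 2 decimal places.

Each unit j contributes comes back to j as 6.2 × (j's share), so j prefers to contribute only if that share exceeds 1/6.2 = 0.1613; otherwise keeping the unit dominates.
The only share above 0.1613 is Player F's 9/42, contributing 13; the remaining 10 contribute 0. Total contributed: 13.
Player H keeps 13 and receives 6.2 × 13 × 4/42 = 7.68 from the tour-expenses pool, for a payoff of 20.68.

20.68 dollars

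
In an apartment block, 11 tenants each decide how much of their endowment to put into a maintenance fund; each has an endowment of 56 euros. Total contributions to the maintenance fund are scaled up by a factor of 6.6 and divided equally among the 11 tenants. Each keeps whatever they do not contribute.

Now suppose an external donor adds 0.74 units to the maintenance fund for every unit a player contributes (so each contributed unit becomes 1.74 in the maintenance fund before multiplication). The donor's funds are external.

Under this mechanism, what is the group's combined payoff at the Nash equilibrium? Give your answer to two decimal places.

With the mechanism, a contributed unit returns 6.6 × 1.74 / 11 = 1.0440 per unit of net cost to the contributor — now above 1 — so contributing fully is weakly dominant for every player.
At the Nash equilibrium everyone contributes 56. Group total payoff = 6.6 × 1.74 × 616 = 7074.14.

7074.14 euros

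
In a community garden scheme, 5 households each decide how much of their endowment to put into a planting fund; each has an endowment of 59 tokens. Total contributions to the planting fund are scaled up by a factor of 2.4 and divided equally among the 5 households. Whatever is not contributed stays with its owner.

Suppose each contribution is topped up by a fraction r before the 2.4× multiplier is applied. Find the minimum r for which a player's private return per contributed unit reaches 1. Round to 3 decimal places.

1.083

With matching at rate r, one contributed unit becomes (1 + r) in the planting fund and returns 2.4 × (1 + r) / 5 to the contributor.
Setting this equal to 1: 1 + r = 5/2.4 = 2.0833.
So the minimum matching rate is r = 2.0833 − 1 = 1.083.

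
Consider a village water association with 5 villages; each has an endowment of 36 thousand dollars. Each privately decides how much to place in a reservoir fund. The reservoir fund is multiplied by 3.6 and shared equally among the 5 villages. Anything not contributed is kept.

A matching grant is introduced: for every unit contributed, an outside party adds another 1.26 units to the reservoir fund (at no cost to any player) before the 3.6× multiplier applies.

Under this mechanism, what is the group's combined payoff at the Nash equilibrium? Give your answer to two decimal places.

1464.48 thousand dollars

The effective private return per unit is now 3.6 × 2.26 / 5 = 1.6272 > 1, so every player's dominant strategy flips to full contribution.
At the Nash equilibrium everyone contributes 36. Group total payoff = 3.6 × 2.26 × 180 = 1464.48.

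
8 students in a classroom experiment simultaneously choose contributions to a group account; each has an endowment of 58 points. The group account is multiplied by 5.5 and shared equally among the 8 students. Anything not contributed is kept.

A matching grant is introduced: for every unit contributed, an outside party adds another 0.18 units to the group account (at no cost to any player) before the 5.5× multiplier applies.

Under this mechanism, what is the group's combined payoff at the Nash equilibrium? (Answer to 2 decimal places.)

The effective private return is 5.5 × 1.18 / 8 = 0.8113, which is still under 1, so the mechanism doesn't change anyone's dominant strategy: zero contribution.
At the Nash equilibrium no one contributes; group total payoff = 8 × 58 = 464.

464.00 points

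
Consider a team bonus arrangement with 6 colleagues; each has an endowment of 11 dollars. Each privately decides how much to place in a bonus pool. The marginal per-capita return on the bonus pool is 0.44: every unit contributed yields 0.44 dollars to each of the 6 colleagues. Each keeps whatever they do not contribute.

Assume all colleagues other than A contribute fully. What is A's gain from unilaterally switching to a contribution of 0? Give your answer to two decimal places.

6.16 dollars

Switching from a contribution of 11 to 0 lets A keep an extra 11 dollars, but lowers the bonus pool by 11, which costs A their own share of that drop: 0.44 × 11 = 4.84.
Net gain = 11 − 4.84 = 6.16. The private return per contributed unit (0.44) is below 1, so free-riding is indeed the best response regardless of what the others do.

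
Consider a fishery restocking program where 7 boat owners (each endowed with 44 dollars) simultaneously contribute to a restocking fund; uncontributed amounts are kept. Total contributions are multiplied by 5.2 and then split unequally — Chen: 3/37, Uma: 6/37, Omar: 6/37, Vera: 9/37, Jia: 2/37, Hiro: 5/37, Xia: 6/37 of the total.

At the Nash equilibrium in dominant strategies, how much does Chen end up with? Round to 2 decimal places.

62.55 dollars

Each unit j contributes comes back to j as 5.2 × (j's share), so j prefers to contribute only if that share exceeds 1/5.2 = 0.1923; otherwise keeping the unit dominates.
The only share above 0.1923 is Vera's 9/37, contributing 44; the remaining 6 contribute 0. Total contributed: 44.
Chen keeps 44 and receives 5.2 × 44 × 3/37 = 18.55 from the restocking fund, for a payoff of 62.55.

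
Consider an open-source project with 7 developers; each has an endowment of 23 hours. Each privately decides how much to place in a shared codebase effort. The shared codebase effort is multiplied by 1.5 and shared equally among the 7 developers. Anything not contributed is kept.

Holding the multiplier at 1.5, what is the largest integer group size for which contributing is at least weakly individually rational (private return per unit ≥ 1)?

Private return per unit is 1.5/(group size), which is ≥ 1 whenever the group size is ≤ 1.5.
The largest such integer is 1.

1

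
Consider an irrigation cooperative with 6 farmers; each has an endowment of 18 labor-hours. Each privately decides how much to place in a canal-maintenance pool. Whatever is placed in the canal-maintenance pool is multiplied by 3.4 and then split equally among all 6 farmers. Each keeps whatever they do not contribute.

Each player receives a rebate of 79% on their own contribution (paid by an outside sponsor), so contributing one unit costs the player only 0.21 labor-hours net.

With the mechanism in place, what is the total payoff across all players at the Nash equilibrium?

452.52 labor-hours

The effective private return per unit is now (3.4/6) / 0.21 = 2.6984 > 1, so every player's dominant strategy flips to full contribution.
At the Nash equilibrium everyone contributes 18. Group total payoff = 6 × (18 × 0.79 + 3.4 × 18) = 452.52.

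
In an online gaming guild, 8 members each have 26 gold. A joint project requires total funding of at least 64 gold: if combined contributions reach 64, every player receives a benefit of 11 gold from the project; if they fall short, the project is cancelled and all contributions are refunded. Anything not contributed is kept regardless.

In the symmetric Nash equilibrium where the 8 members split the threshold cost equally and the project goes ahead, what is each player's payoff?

29 gold

Equal share of the threshold: 64/8 = 8.
At this profile no one gains by cutting their contribution: any cut drops the total below 64, the project is cancelled, contributions are refunded, and the deviator ends with 26, which is less than 26 − 8 + 11 = 29. Contributing more than 8 just wastes the excess. So contributing exactly 8 is a best response.
Each player's payoff: 26 − 8 + 11 = 29.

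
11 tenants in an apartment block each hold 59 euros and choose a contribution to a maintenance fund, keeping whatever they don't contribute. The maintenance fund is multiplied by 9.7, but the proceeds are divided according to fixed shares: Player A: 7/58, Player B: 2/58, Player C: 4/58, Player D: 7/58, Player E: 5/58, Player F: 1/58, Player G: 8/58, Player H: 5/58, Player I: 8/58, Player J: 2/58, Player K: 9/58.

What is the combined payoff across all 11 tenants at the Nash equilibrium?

Player j's private return per contributed unit is 9.7 × (j's share). Contributing is weakly dominant for j when that share is at least 1/9.7 = 0.1031, and contributing 0 is dominant otherwise.
Player A, Player D, Player G, Player I and Player K clear that bar, contributing 59 each; the remaining 6 contribute 0. Total contributed: 295.
The maintenance fund pays out 9.7 × 295 = 2861.50 in total (split across the unequal shares, but the aggregate is all that matters for the group sum).
The 6 free-riders keep 59 each, adding 354. Group total = 354 + 2861.50 = 3215.50.

3215.50 euros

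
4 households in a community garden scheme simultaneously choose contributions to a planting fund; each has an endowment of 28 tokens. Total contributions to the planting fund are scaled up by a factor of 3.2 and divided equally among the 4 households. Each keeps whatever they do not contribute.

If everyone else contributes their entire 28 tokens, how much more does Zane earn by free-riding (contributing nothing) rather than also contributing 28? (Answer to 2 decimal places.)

5.60 tokens

Switching from a contribution of 28 to 0 lets Zane keep an extra 28 tokens, but lowers the planting fund by 28, which costs Zane their own share of that drop: 3.2/4 × 28 = 22.40.
Net gain = 28 − 22.40 = 5.60. The private return per contributed unit (0.8000) is below 1, so free-riding is indeed the best response regardless of what the others do.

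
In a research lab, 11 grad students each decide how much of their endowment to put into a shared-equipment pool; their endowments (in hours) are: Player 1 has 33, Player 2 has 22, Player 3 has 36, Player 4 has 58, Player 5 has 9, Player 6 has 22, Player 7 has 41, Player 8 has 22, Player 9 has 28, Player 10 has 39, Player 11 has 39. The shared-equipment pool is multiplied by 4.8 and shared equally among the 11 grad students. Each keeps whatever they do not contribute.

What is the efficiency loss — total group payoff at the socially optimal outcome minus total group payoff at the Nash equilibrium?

The private return per contributed unit is 4.8/11 = 0.4364 < 1 for every player regardless of endowment, so the Nash equilibrium is zero contribution and the group total is Σ E_j = 33 + 22 + 36 + 58 + 9 + 22 + 41 + 22 + 28 + 39 + 39 = 349.
Each contributed unit returns 4.800 to the group, so the social optimum is full contribution by everyone: group total = 4.800 × 349 = 1675.20.
Efficiency loss = (4.800 − 1) × 349 = 1326.20.

1326.20 hours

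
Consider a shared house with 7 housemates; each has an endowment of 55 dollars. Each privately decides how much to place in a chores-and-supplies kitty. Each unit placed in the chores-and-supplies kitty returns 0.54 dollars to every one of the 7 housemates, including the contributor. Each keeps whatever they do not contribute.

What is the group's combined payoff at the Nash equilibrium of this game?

The private return per contributed unit is 0.54 < 1, so contributing 0 is dominant for every player. At the Nash equilibrium everyone keeps their 55, and the group total is 7 × 55 = 385.

385.00 dollars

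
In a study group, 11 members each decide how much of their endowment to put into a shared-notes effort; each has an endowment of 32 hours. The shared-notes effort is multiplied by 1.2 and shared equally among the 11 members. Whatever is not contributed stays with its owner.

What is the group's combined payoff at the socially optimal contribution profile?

422.40 hours

Each contributed unit returns 1.200 to the group as a whole (0.1091 to each of 11 players), which exceeds 1, so the social optimum is full contribution: group total = 1.200 × 352 = 422.40.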